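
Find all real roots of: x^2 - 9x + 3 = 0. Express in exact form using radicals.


Using the quadratic formula: x = (-b ± sqrt(b^2 - 4ac)) / (2a)
Here a = 1, b = -9, c = 3
Discriminant = b^2 - 4ac = (-9)^2 - 4(1)(3) = 81 - 12 = 69
Since discriminant = 69 > 0, there are two real roots.
x = (9 ± sqrt(69)) / 2
Numerically: x ≈ 8.6533 or x ≈ 0.3467

x = (9 + sqrt(69)) / 2 or x = (9 - sqrt(69)) / 2


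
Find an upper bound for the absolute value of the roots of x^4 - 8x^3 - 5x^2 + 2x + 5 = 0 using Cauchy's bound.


Cauchy's bound: all roots r satisfy |r| <= 1 + max(|a_i/a_n|) for i = 0,...,n-1
where a_n is the leading coefficient.

Coefficients: [1, -8, -5, 2, 5]
Leading coefficient a_n = 1
Ratios |a_i/a_n|: 8, 5, 2, 5
Maximum ratio: 8
Cauchy's bound: |r| <= 1 + 8 = 9

Upper bound = 9


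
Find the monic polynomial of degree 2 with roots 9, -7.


A monic polynomial with roots 9, -7 is:
p(x) = (x - 9)(x + 7)
After multiplying by (x - 9): x - 9
After multiplying by (x + 7): x^2 - 2x - 63

x^2 - 2x - 63


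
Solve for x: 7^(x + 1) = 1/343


Express both sides with the same base.
1/343 = 7^(-3)
Since the bases match, equate exponents: x + 1 = -3
So x = -3 - (1) = -4

x = -4


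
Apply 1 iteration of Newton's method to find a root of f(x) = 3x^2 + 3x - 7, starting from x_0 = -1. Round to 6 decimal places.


Newton's method: x_(n+1) = x_n - f(x_n)/f'(x_n)
f(x) = 3x^2 + 3x - 7
f'(x) = 6x + 3

Iteration 1:
  f(-1.000000) = -7.000000
  f'(-1.000000) = -3.000000
  x_1 = -1.000000 - (-7.000000)/(-3.000000) = -3.333333

x_1 = -3.333333


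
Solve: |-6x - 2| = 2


An absolute value equation |expr| = 2 gives two cases:
Case 1: -6x - 2 = 2
  -6x = 4, so x = -2/3
Case 2: -6x - 2 = -2
  -6x = 0, so x = 0

x = -2/3, x = 0


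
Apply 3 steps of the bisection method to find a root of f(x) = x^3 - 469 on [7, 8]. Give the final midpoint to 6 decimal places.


f(x) = x^3 - 469
f(7) = -126 < 0
f(8) = 43 > 0

Step 1: midpoint = (7.000000 + 8.000000)/2 = 7.500000
  f(7.500000) = -47.125000
  f(mid) < 0, so root is in [7.500000, 8.000000]

Step 2: midpoint = (7.500000 + 8.000000)/2 = 7.750000
  f(7.750000) = -3.515625
  f(mid) < 0, so root is in [7.750000, 8.000000]

Step 3: midpoint = (7.750000 + 8.000000)/2 = 7.875000
  f(7.875000) = 19.373047
  f(mid) > 0, so root is in [7.750000, 7.875000]

midpoint = 7.875000


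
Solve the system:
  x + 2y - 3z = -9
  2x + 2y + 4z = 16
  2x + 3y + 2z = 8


Using Cramer's rule. Expand each determinant along the first row.
D  = 1*[2*2 - 4*3] - 2*[2*2 - 4*2] + (-3)*[2*3 - 2*2]
  = 1*(-8) - 2*(-4) + (-3)*(2) = -6
Dx = (-9)*[2*2 - 4*3] - 2*[16*2 - 4*8] + (-3)*[16*3 - 2*8]
  = (-9)*(-8) - 2*(0) + (-3)*(32) = -24
Dy = 1*[16*2 - 4*8] - (-9)*[2*2 - 4*2] + (-3)*[2*8 - 16*2]
  = 1*(0) - (-9)*(-4) + (-3)*(-16) = 12
Dz = 1*[2*8 - 16*3] - 2*[2*8 - 16*2] + (-9)*[2*3 - 2*2]
  = 1*(-32) - 2*(-16) + (-9)*(2) = -18
x = Dx/D = -24/-6 = 4, y = Dy/D = 12/-6 = -2, z = Dz/D = -18/-6 = 3
Check eq1: (1)(4) + (2)(-2) + (-3)(3) = -9 = -9 ✓
Check eq2: (2)(4) + (2)(-2) + (4)(3) = 16 = 16 ✓
Check eq3: (2)(4) + (3)(-2) + (2)(3) = 8 = 8 ✓

x = 4, y = -2, z = 3


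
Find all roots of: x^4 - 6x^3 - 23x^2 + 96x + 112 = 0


Let p(x) = x^4 - 6x^3 - 23x^2 + 96x + 112. By the rational root theorem (leading coefficient 1), any rational root is an integer divisor of 112: try ±1, ±2, ... in turn.
Test x = 1: value = 180 ≠ 0.
Test x = -1: value = 0 ✓, so (x + 1) is a factor.
Synthetic division by (x + 1): bring down 1; 1(-1) - 6 = -7; (-7)(-1) - 23 = -16; (-16)(-1) + 96 = 112; 112(-1) + 112 = 0 → quotient x^3 - 7x^2 - 16x + 112, remainder 0.
Continue with the quotient x^3 - 7x^2 - 16x + 112 (candidates must divide 112; re-test x = -1 first in case it repeats).
Test x = -1: value = 120 ≠ 0.
Test x = 2: value = 60 ≠ 0.
Test x = -2: value = 108 ≠ 0.
Test x = 4: value = 0 ✓, so (x - 4) is a factor.
Synthetic division by (x - 4): bring down 1; 1(4) - 7 = -3; (-3)(4) - 16 = -28; (-28)(4) + 112 = 0 → quotient x^2 - 3x - 28, remainder 0.
Solve the quadratic x^2 - 3x - 28 = 0: discriminant = (-3)^2 - 4(1)(-28) = 9 + 112 = 121.
sqrt(121) = 11, so x = (3 ± 11)/2: x = 7 or x = -4.
Collecting all roots found:

x = -4, x = -1, x = 4, x = 7


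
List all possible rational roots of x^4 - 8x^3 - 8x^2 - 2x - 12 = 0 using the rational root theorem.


Rational root theorem: possible roots are ±p/q where:
  p divides the constant term (-12): p ∈ {1, 2, 3, 4, 6, 12}
  q divides the leading coefficient (1): q ∈ {1}

All possible rational roots: -12, -6, -4, -3, -2, -1, 1, 2, 3, 4, 6, 12

-12, -6, -4, -3, -2, -1, 1, 2, 3, 4, 6, 12


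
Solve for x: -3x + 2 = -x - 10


Starting with: -3x + 2 = -x - 10
Move all x terms to left: (-3 + 1)x = -10 - 2
Simplify: -2x = -12
Divide both sides by -2: x = 6

x = 6


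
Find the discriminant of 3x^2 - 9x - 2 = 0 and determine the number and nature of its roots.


For ax^2 + bx + c = 0, discriminant D = b^2 - 4ac
Here a = 3, b = -9, c = -2
D = (-9)^2 - 4(3)(-2) = 81 + 24 = 105

D = 105 > 0 but not a perfect square
The equation has 2 distinct real irrational roots.

Discriminant = 105, 2 distinct real irrational roots


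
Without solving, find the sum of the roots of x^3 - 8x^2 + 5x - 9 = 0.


By Vieta's formulas for x^3 + bx^2 + cx + d = 0:
  r1 + r2 + r3 = -b/a = 8
  r1*r2 + r1*r3 + r2*r3 = c/a = 5
  r1*r2*r3 = -d/a = 9


Sum = 8


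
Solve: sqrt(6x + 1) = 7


Square both sides: 6x + 1 = 7^2 = 49
6x = 49 - 1 = 48
x = 8
Check: sqrt(6*8 + 1) = sqrt(49) = 7 ✓

x = 8


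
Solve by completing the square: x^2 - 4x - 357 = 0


Start: x^2 - 4x - 357 = 0
Move constant: x^2 - 4x = 357
Half of -4 is -2, squared is 4
Add 4 to both sides: x^2 - 4x + 4 = 361
(x - 2)^2 = 361
x - 2 = ±19
x = 2 + 19 = 21 or x = 2 - 19 = -17

x = -17, x = 21


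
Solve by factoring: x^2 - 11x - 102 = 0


We need two numbers that multiply to -102 and add to -11.
Those numbers are -17 and 6 (since (-17) * 6 = -102 and (-17) + 6 = -11).
So x^2 - 11x - 102 = (x - 17)(x + 6) = 0
Setting each factor to zero: x = 17 or x = -6

x = -6, x = 17


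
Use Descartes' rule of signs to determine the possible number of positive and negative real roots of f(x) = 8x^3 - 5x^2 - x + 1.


Descartes' rule of signs:

For positive roots, count sign changes in f(x) = 8x^3 - 5x^2 - x + 1:
Signs of coefficients: +, -, -, +
Number of sign changes: 2
Possible positive real roots: 2, 0

For negative roots, examine f(-x) = -8x^3 - 5x^2 + x + 1:
Signs of coefficients: -, -, +, +
Number of sign changes: 1
Possible negative real roots: 1

Positive roots: 2 or 0; Negative roots: 1


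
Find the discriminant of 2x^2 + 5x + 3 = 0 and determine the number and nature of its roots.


For ax^2 + bx + c = 0, discriminant D = b^2 - 4ac
Here a = 2, b = 5, c = 3
D = (5)^2 - 4(2)(3) = 25 - 24 = 1

D = 1 > 0 and is a perfect square (sqrt = 1)
The equation has 2 distinct real rational roots.

Discriminant = 1, 2 distinct real rational roots


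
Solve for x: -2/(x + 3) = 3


Multiply both sides by (x + 3): -2 = 3(x + 3)
Distribute: -2 = 3x + 9
3x = -2 - 9 = -11
x = -11/3

x = -11/3


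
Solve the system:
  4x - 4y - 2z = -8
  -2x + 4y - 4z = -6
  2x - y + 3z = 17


Using Cramer's rule. Expand each determinant along the first row.
D  = 4*[4*3 - (-4)*(-1)] - (-4)*[(-2)*3 - (-4)*2] + (-2)*[(-2)*(-1) - 4*2]
  = 4*(8) - (-4)*(2) + (-2)*(-6) = 52
Dx = (-8)*[4*3 - (-4)*(-1)] - (-4)*[(-6)*3 - (-4)*17] + (-2)*[(-6)*(-1) - 4*17]
  = (-8)*(8) - (-4)*(50) + (-2)*(-62) = 260
Dy = 4*[(-6)*3 - (-4)*17] - (-8)*[(-2)*3 - (-4)*2] + (-2)*[(-2)*17 - (-6)*2]
  = 4*(50) - (-8)*(2) + (-2)*(-22) = 260
Dz = 4*[4*17 - (-6)*(-1)] - (-4)*[(-2)*17 - (-6)*2] + (-8)*[(-2)*(-1) - 4*2]
  = 4*(62) - (-4)*(-22) + (-8)*(-6) = 208
x = Dx/D = 260/52 = 5, y = Dy/D = 260/52 = 5, z = Dz/D = 208/52 = 4
Check eq1: (4)(5) + (-4)(5) + (-2)(4) = -8 = -8 ✓
Check eq2: (-2)(5) + (4)(5) + (-4)(4) = -6 = -6 ✓
Check eq3: (2)(5) + (-1)(5) + (3)(4) = 17 = 17 ✓

x = 5, y = 5, z = 4


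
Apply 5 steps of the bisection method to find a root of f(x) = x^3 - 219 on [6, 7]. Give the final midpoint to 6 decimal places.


f(x) = x^3 - 219
f(6) = -3 < 0
f(7) = 124 > 0

Step 1: midpoint = (6.000000 + 7.000000)/2 = 6.500000
  f(6.500000) = 55.625000
  f(mid) > 0, so root is in [6.000000, 6.500000]

Step 2: midpoint = (6.000000 + 6.500000)/2 = 6.250000
  f(6.250000) = 25.140625
  f(mid) > 0, so root is in [6.000000, 6.250000]

Step 3: midpoint = (6.000000 + 6.250000)/2 = 6.125000
  f(6.125000) = 10.783203
  f(mid) > 0, so root is in [6.000000, 6.125000]

Step 4: midpoint = (6.000000 + 6.125000)/2 = 6.062500
  f(6.062500) = 3.820557
  f(mid) > 0, so root is in [6.000000, 6.062500]

Step 5: midpoint = (6.000000 + 6.062500)/2 = 6.031250
  f(6.031250) = 0.392609
  f(mid) > 0, so root is in [6.000000, 6.031250]

midpoint = 6.031250


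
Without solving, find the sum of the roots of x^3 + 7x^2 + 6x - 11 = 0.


By Vieta's formulas for x^3 + bx^2 + cx + d = 0:
  r1 + r2 + r3 = -b/a = -7
  r1*r2 + r1*r3 + r2*r3 = c/a = 6
  r1*r2*r3 = -d/a = 11


Sum = -7


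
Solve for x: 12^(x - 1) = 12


Express both sides with the same base.
12 = 12^1
Since the bases match, equate exponents: x - 1 = 1
So x = 1 - (-1) = 2

x = 2


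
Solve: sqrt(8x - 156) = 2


Square both sides: 8x - 156 = 2^2 = 4
8x = 4 + 156 = 160
x = 20
Check: sqrt(8*20 - 156) = sqrt(4) = 2 ✓

x = 20


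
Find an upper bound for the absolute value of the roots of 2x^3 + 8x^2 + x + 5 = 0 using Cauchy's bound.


Cauchy's bound: all roots r satisfy |r| <= 1 + max(|a_i/a_n|) for i = 0,...,n-1
where a_n is the leading coefficient.

Coefficients: [2, 8, 1, 5]
Leading coefficient a_n = 2
Ratios |a_i/a_n|: 4, 1/2, 5/2
Maximum ratio: 4
Cauchy's bound: |r| <= 1 + 4 = 5

Upper bound = 5


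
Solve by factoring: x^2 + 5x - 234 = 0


We need two numbers that multiply to -234 and add to 5.
Those numbers are 18 and -13 (since 18 * (-13) = -234 and 18 + (-13) = 5).
So x^2 + 5x - 234 = (x + 18)(x - 13) = 0
Setting each factor to zero: x = -18 or x = 13

x = -18, x = 13


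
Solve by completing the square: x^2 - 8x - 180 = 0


Start: x^2 - 8x - 180 = 0
Move constant: x^2 - 8x = 180
Half of -8 is -4, squared is 16
Add 16 to both sides: x^2 - 8x + 16 = 196
(x - 4)^2 = 196
x - 4 = ±14
x = 4 + 14 = 18 or x = 4 - 14 = -10

x = -10, x = 18


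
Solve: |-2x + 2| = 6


An absolute value equation |expr| = 6 gives two cases:
Case 1: -2x + 2 = 6
  -2x = 4, so x = -2
Case 2: -2x + 2 = -6
  -2x = -8, so x = 4

x = -2, x = 4


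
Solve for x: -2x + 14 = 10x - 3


Starting with: -2x + 14 = 10x - 3
Move all x terms to left: (-2 - 10)x = -3 - 14
Simplify: -12x = -17
Divide both sides by -12: x = 17/12

x = 17/12


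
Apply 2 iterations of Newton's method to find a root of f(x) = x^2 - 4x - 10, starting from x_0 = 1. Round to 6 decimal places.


Newton's method: x_(n+1) = x_n - f(x_n)/f'(x_n)
f(x) = x^2 - 4x - 10
f'(x) = 2x - 4

Iteration 1:
  f(1.000000) = -13.000000
  f'(1.000000) = -2.000000
  x_1 = 1.000000 - (-13.000000)/(-2.000000) = -5.500000

Iteration 2:
  f(-5.500000) = 42.250000
  f'(-5.500000) = -15.000000
  x_2 = -5.500000 - (42.250000)/(-15.000000) = -2.683333

x_2 = -2.683333


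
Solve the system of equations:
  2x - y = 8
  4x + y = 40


Using Cramer's rule:
Determinant D = (2)(1) - (4)(-1) = 2 + 4 = 6
Dx = (8)(1) - (40)(-1) = 8 + 40 = 48
Dy = (2)(40) - (4)(8) = 80 - 32 = 48
x = Dx/D = 48/6 = 8
y = Dy/D = 48/6 = 8

x = 8, y = 8


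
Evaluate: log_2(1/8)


We need the exponent such that 2^? = 1/8
2^(-3) = 1/2^3 = 1/8
Therefore log_2(1/8) = -3

-3


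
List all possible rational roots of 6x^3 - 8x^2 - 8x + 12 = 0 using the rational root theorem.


Rational root theorem: possible roots are ±p/q where:
  p divides the constant term (12): p ∈ {1, 2, 3, 4, 6, 12}
  q divides the leading coefficient (6): q ∈ {1, 2, 3, 6}

All possible rational roots: -12, -6, -4, -3, -2, -3/2, -4/3, -1, -2/3, -1/2, -1/3, -1/6, 1/6, 1/3, 1/2, 2/3, 1, 4/3, 3/2, 2, 3, 4, 6, 12

-12, -6, -4, -3, -2, -3/2, -4/3, -1, -2/3, -1/2, -1/3, -1/6, 1/6, 1/3, 1/2, 2/3, 1, 4/3, 3/2, 2, 3, 4, 6, 12


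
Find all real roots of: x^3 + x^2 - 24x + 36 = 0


Let p(x) = x^3 + x^2 - 24x + 36. By the rational root theorem (leading coefficient 1), any rational root is an integer divisor of 36: try ±1, ±2, ... in turn.
Test x = 1: value = 14 ≠ 0.
Test x = -1: value = 60 ≠ 0.
Test x = 2: value = 0 ✓, so (x - 2) is a factor.
Synthetic division by (x - 2): bring down 1; 1(2) + 1 = 3; 3(2) - 24 = -18; (-18)(2) + 36 = 0 → quotient x^2 + 3x - 18, remainder 0.
Solve the quadratic x^2 + 3x - 18 = 0: discriminant = 3^2 - 4(1)(-18) = 9 + 72 = 81.
sqrt(81) = 9, so x = (-3 ± 9)/2: x = 3 or x = -6.

x = -6, x = 2, x = 3


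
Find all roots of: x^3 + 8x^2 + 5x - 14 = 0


Let p(x) = x^3 + 8x^2 + 5x - 14. By the rational root theorem (leading coefficient 1), any rational root is an integer divisor of 14: try ±1, ±2, ... in turn.
Test x = 1: value = 0 ✓, so (x - 1) is a factor.
Synthetic division by (x - 1): bring down 1; 1(1) + 8 = 9; 9(1) + 5 = 14; 14(1) - 14 = 0 → quotient x^2 + 9x + 14, remainder 0.
Solve the quadratic x^2 + 9x + 14 = 0: discriminant = 9^2 - 4(1)(14) = 81 - 56 = 25.
sqrt(25) = 5, so x = (-9 ± 5)/2: x = -2 or x = -7.
Collecting all roots found:

x = -7, x = -2, x = 1


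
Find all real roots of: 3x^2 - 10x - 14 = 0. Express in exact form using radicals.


Using the quadratic formula: x = (-b ± sqrt(b^2 - 4ac)) / (2a)
Here a = 3, b = -10, c = -14
Discriminant = b^2 - 4ac = (-10)^2 - 4(3)(-14) = 100 + 168 = 268
Since discriminant = 268 > 0, there are two real roots.
x = (10 ± 2*sqrt(67)) / 6
Simplifying: x = (5 ± sqrt(67)) / 3
Numerically: x ≈ 4.3951 or x ≈ -1.0618

x = (5 + sqrt(67)) / 3 or x = (5 - sqrt(67)) / 3


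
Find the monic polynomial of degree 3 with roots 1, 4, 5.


A monic polynomial with roots 1, 4, 5 is:
p(x) = (x - 1)(x - 4)(x - 5)
After multiplying by (x - 1): x - 1
After multiplying by (x - 4): x^2 - 5x + 4
After multiplying by (x - 5): x^3 - 10x^2 + 29x - 20

x^3 - 10x^2 + 29x - 20


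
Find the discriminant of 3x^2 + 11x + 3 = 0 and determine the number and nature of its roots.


For ax^2 + bx + c = 0, discriminant D = b^2 - 4ac
Here a = 3, b = 11, c = 3
D = (11)^2 - 4(3)(3) = 121 - 36 = 85

D = 85 > 0 but not a perfect square
The equation has 2 distinct real irrational roots.

Discriminant = 85, 2 distinct real irrational roots


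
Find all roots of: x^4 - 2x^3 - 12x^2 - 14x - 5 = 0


Let p(x) = x^4 - 2x^3 - 12x^2 - 14x - 5. By the rational root theorem (leading coefficient 1), any rational root is an integer divisor of 5: try ±1, ±2, ... in turn.
Test x = 1: value = -32 ≠ 0.
Test x = -1: value = 0 ✓, so (x + 1) is a factor.
Synthetic division by (x + 1): bring down 1; 1(-1) - 2 = -3; (-3)(-1) - 12 = -9; (-9)(-1) - 14 = -5; (-5)(-1) - 5 = 0 → quotient x^3 - 3x^2 - 9x - 5, remainder 0.
Continue with the quotient x^3 - 3x^2 - 9x - 5 (candidates must divide 5; re-test x = -1 first in case it repeats).
Test x = -1: value = 0 ✓, so (x + 1) is a factor.
Synthetic division by (x + 1): bring down 1; 1(-1) - 3 = -4; (-4)(-1) - 9 = -5; (-5)(-1) - 5 = 0 → quotient x^2 - 4x - 5, remainder 0.
Solve the quadratic x^2 - 4x - 5 = 0: discriminant = (-4)^2 - 4(1)(-5) = 16 + 20 = 36.
sqrt(36) = 6, so x = (4 ± 6)/2: x = 5 or x = -1.
Collecting all roots found:

x = -1 (multiplicity 3), x = 5


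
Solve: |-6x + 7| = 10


An absolute value equation |expr| = 10 gives two cases:
Case 1: -6x + 7 = 10
  -6x = 3, so x = -1/2
Case 2: -6x + 7 = -10
  -6x = -17, so x = 17/6

x = -1/2, x = 17/6


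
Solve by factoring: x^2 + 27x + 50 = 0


We need two numbers that multiply to 50 and add to 27.
Those numbers are 2 and 25 (since 2 * 25 = 50 and 2 + 25 = 27).
So x^2 + 27x + 50 = (x + 2)(x + 25) = 0
Setting each factor to zero: x = -2 or x = -25

x = -25, x = -2


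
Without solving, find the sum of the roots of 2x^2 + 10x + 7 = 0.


By Vieta's formulas for ax^2 + bx + c = 0:
  Sum of roots = -b/a
  Product of roots = c/a

Here a = 2, b = 10, c = 7
Sum = -(10)/2 = -5
Product = 7/2 = 7/2

Sum = -5


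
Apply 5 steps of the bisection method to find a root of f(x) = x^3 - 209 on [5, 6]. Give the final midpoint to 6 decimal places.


f(x) = x^3 - 209
f(5) = -84 < 0
f(6) = 7 > 0

Step 1: midpoint = (5.000000 + 6.000000)/2 = 5.500000
  f(5.500000) = -42.625000
  f(mid) < 0, so root is in [5.500000, 6.000000]

Step 2: midpoint = (5.500000 + 6.000000)/2 = 5.750000
  f(5.750000) = -18.890625
  f(mid) < 0, so root is in [5.750000, 6.000000]

Step 3: midpoint = (5.750000 + 6.000000)/2 = 5.875000
  f(5.875000) = -6.220703
  f(mid) < 0, so root is in [5.875000, 6.000000]

Step 4: midpoint = (5.875000 + 6.000000)/2 = 5.937500
  f(5.937500) = 0.320068
  f(mid) > 0, so root is in [5.875000, 5.937500]

Step 5: midpoint = (5.875000 + 5.937500)/2 = 5.906250
  f(5.906250) = -2.967621
  f(mid) < 0, so root is in [5.906250, 5.937500]

midpoint = 5.906250


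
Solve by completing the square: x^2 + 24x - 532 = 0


Start: x^2 + 24x - 532 = 0
Move constant: x^2 + 24x = 532
Half of 24 is 12, squared is 144
Add 144 to both sides: x^2 + 24x + 144 = 676
(x + 12)^2 = 676
x + 12 = ±26
x = -12 + 26 = 14 or x = -12 - 26 = -38

x = -38, x = 14


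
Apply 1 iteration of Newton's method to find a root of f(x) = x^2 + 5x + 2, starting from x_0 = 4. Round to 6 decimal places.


Newton's method: x_(n+1) = x_n - f(x_n)/f'(x_n)
f(x) = x^2 + 5x + 2
f'(x) = 2x + 5

Iteration 1:
  f(4.000000) = 38.000000
  f'(4.000000) = 13.000000
  x_1 = 4.000000 - (38.000000)/(13.000000) = 1.076923

x_1 = 1.076923


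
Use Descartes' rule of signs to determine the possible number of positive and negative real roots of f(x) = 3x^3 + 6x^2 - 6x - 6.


Descartes' rule of signs:

For positive roots, count sign changes in f(x) = 3x^3 + 6x^2 - 6x - 6:
Signs of coefficients: +, +, -, -
Number of sign changes: 1
Possible positive real roots: 1

For negative roots, examine f(-x) = -3x^3 + 6x^2 + 6x - 6:
Signs of coefficients: -, +, +, -
Number of sign changes: 2
Possible negative real roots: 2, 0

Positive roots: 1; Negative roots: 2 or 0


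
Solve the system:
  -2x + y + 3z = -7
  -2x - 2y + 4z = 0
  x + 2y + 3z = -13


Using Cramer's rule. Expand each determinant along the first row.
D  = (-2)*[(-2)*3 - 4*2] - 1*[(-2)*3 - 4*1] + 3*[(-2)*2 - (-2)*1]
  = (-2)*(-14) - 1*(-10) + 3*(-2) = 32
Dx = (-7)*[(-2)*3 - 4*2] - 1*[0*3 - 4*(-13)] + 3*[0*2 - (-2)*(-13)]
  = (-7)*(-14) - 1*(52) + 3*(-26) = -32
Dy = (-2)*[0*3 - 4*(-13)] - (-7)*[(-2)*3 - 4*1] + 3*[(-2)*(-13) - 0*1]
  = (-2)*(52) - (-7)*(-10) + 3*(26) = -96
Dz = (-2)*[(-2)*(-13) - 0*2] - 1*[(-2)*(-13) - 0*1] + (-7)*[(-2)*2 - (-2)*1]
  = (-2)*(26) - 1*(26) + (-7)*(-2) = -64
x = Dx/D = -32/32 = -1, y = Dy/D = -96/32 = -3, z = Dz/D = -64/32 = -2
Check eq1: (-2)(-1) + (1)(-3) + (3)(-2) = -7 = -7 ✓
Check eq2: (-2)(-1) + (-2)(-3) + (4)(-2) = 0 = 0 ✓
Check eq3: (1)(-1) + (2)(-3) + (3)(-2) = -13 = -13 ✓

x = -1, y = -3, z = -2


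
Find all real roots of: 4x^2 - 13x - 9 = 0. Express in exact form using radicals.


Using the quadratic formula: x = (-b ± sqrt(b^2 - 4ac)) / (2a)
Here a = 4, b = -13, c = -9
Discriminant = b^2 - 4ac = (-13)^2 - 4(4)(-9) = 169 + 144 = 313
Since discriminant = 313 > 0, there are two real roots.
x = (13 ± sqrt(313)) / 8
Numerically: x ≈ 3.8365 or x ≈ -0.5865

x = (13 + sqrt(313)) / 8 or x = (13 - sqrt(313)) / 8


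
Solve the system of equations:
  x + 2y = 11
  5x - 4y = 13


Using Cramer's rule:
Determinant D = (1)(-4) - (5)(2) = -4 - 10 = -14
Dx = (11)(-4) - (13)(2) = -44 - 26 = -70
Dy = (1)(13) - (5)(11) = 13 - 55 = -42
x = Dx/D = -70/-14 = 5
y = Dy/D = -42/-14 = 3

x = 5, y = 3


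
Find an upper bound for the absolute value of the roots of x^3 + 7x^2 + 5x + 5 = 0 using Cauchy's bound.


Cauchy's bound: all roots r satisfy |r| <= 1 + max(|a_i/a_n|) for i = 0,...,n-1
where a_n is the leading coefficient.

Coefficients: [1, 7, 5, 5]
Leading coefficient a_n = 1
Ratios |a_i/a_n|: 7, 5, 5
Maximum ratio: 7
Cauchy's bound: |r| <= 1 + 7 = 8

Upper bound = 8


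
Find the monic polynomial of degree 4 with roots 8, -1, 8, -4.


A monic polynomial with roots 8, -1, 8, -4 is:
p(x) = (x - 8)(x + 1)(x - 8)(x + 4)
After multiplying by (x - 8): x - 8
After multiplying by (x + 1): x^2 - 7x - 8
After multiplying by (x - 8): x^3 - 15x^2 + 48x + 64
After multiplying by (x + 4): x^4 - 11x^3 - 12x^2 + 256x + 256

x^4 - 11x^3 - 12x^2 + 256x + 256


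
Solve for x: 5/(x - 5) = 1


Multiply both sides by (x - 5): 5 = 1(x - 5)
Distribute: 5 = x - 5
x = 5 + 5 = 10
x = 10

x = 10


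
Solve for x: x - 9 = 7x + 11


Starting with: x - 9 = 7x + 11
Move all x terms to left: (1 - 7)x = 11 + 9
Simplify: -6x = 20
Divide both sides by -6: x = -10/3

x = -10/3


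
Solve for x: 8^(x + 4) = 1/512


Express both sides with the same base.
1/512 = 8^(-3)
Since the bases match, equate exponents: x + 4 = -3
So x = -3 - (4) = -7

x = -7


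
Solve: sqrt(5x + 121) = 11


Square both sides: 5x + 121 = 11^2 = 121
5x = 121 - 121 = 0
x = 0
Check: sqrt(5*0 + 121) = sqrt(121) = 11 ✓

x = 0


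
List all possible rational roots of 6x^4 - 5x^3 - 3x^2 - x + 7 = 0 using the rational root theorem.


Rational root theorem: possible roots are ±p/q where:
  p divides the constant term (7): p ∈ {1, 7}
  q divides the leading coefficient (6): q ∈ {1, 2, 3, 6}

All possible rational roots: -7, -7/2, -7/3, -7/6, -1, -1/2, -1/3, -1/6, 1/6, 1/3, 1/2, 1, 7/6, 7/3, 7/2, 7

-7, -7/2, -7/3, -7/6, -1, -1/2, -1/3, -1/6, 1/6, 1/3, 1/2, 1, 7/6, 7/3, 7/2, 7


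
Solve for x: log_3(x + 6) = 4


Convert to exponential form: x + 6 = 3^4 = 81
x = 81 - 6 = 75
Check: log_3(75 + 6) = log_3(81) = log_3(81) = 4 ✓

x = 75


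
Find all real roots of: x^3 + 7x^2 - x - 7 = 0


Let p(x) = x^3 + 7x^2 - x - 7. By the rational root theorem (leading coefficient 1), any rational root is an integer divisor of 7: try ±1, ±2, ... in turn.
Test x = 1: value = 0 ✓, so (x - 1) is a factor.
Synthetic division by (x - 1): bring down 1; 1(1) + 7 = 8; 8(1) - 1 = 7; 7(1) - 7 = 0 → quotient x^2 + 8x + 7, remainder 0.
Solve the quadratic x^2 + 8x + 7 = 0: discriminant = 8^2 - 4(1)(7) = 64 - 28 = 36.
sqrt(36) = 6, so x = (-8 ± 6)/2: x = -1 or x = -7.

x = -7, x = -1, x = 1


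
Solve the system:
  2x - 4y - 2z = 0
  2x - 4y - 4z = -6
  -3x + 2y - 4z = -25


Using Cramer's rule. Expand each determinant along the first row.
D  = 2*[(-4)*(-4) - (-4)*2] - (-4)*[2*(-4) - (-4)*(-3)] + (-2)*[2*2 - (-4)*(-3)]
  = 2*(24) - (-4)*(-20) + (-2)*(-8) = -16
Dx = 0*[(-4)*(-4) - (-4)*2] - (-4)*[(-6)*(-4) - (-4)*(-25)] + (-2)*[(-6)*2 - (-4)*(-25)]
  = 0*(24) - (-4)*(-76) + (-2)*(-112) = -80
Dy = 2*[(-6)*(-4) - (-4)*(-25)] - 0*[2*(-4) - (-4)*(-3)] + (-2)*[2*(-25) - (-6)*(-3)]
  = 2*(-76) - 0*(-20) + (-2)*(-68) = -16
Dz = 2*[(-4)*(-25) - (-6)*2] - (-4)*[2*(-25) - (-6)*(-3)] + 0*[2*2 - (-4)*(-3)]
  = 2*(112) - (-4)*(-68) + 0*(-8) = -48
x = Dx/D = -80/-16 = 5, y = Dy/D = -16/-16 = 1, z = Dz/D = -48/-16 = 3
Check eq1: (2)(5) + (-4)(1) + (-2)(3) = 0 = 0 ✓
Check eq2: (2)(5) + (-4)(1) + (-4)(3) = -6 = -6 ✓
Check eq3: (-3)(5) + (2)(1) + (-4)(3) = -25 = -25 ✓

x = 5, y = 1, z = 3


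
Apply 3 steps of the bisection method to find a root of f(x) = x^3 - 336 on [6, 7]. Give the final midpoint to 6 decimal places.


f(x) = x^3 - 336
f(6) = -120 < 0
f(7) = 7 > 0

Step 1: midpoint = (6.000000 + 7.000000)/2 = 6.500000
  f(6.500000) = -61.375000
  f(mid) < 0, so root is in [6.500000, 7.000000]

Step 2: midpoint = (6.500000 + 7.000000)/2 = 6.750000
  f(6.750000) = -28.453125
  f(mid) < 0, so root is in [6.750000, 7.000000]

Step 3: midpoint = (6.750000 + 7.000000)/2 = 6.875000
  f(6.875000) = -11.048828
  f(mid) < 0, so root is in [6.875000, 7.000000]

midpoint = 6.875000


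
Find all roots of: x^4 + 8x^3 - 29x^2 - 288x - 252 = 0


Let p(x) = x^4 + 8x^3 - 29x^2 - 288x - 252. By the rational root theorem (leading coefficient 1), any rational root is an integer divisor of 252: try ±1, ±2, ... in turn.
Test x = 1: value = -560 ≠ 0.
Test x = -1: value = 0 ✓, so (x + 1) is a factor.
Synthetic division by (x + 1): bring down 1; 1(-1) + 8 = 7; 7(-1) - 29 = -36; (-36)(-1) - 288 = -252; (-252)(-1) - 252 = 0 → quotient x^3 + 7x^2 - 36x - 252, remainder 0.
Continue with the quotient x^3 + 7x^2 - 36x - 252 (candidates must divide 252; re-test x = -1 first in case it repeats).
Test x = -1: value = -210 ≠ 0.
Test x = 2: value = -288 ≠ 0.
Test x = -2: value = -160 ≠ 0.
Test x = 3: value = -270 ≠ 0.
Test x = -3: value = -108 ≠ 0.
Test x = 4: value = -220 ≠ 0.
Test x = -4: value = -60 ≠ 0.
Test x = 6: value = 0 ✓, so (x - 6) is a factor.
Synthetic division by (x - 6): bring down 1; 1(6) + 7 = 13; 13(6) - 36 = 42; 42(6) - 252 = 0 → quotient x^2 + 13x + 42, remainder 0.
Solve the quadratic x^2 + 13x + 42 = 0: discriminant = 13^2 - 4(1)(42) = 169 - 168 = 1.
sqrt(1) = 1, so x = (-13 ± 1)/2: x = -6 or x = -7.
Collecting all roots found:

x = -7, x = -6, x = -1, x = 6


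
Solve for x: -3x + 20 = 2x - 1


Starting with: -3x + 20 = 2x - 1
Move all x terms to left: (-3 - 2)x = -1 - 20
Simplify: -5x = -21
Divide both sides by -5: x = 21/5

x = 21/5


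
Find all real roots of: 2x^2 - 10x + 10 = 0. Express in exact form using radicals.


Using the quadratic formula: x = (-b ± sqrt(b^2 - 4ac)) / (2a)
Here a = 2, b = -10, c = 10
Discriminant = b^2 - 4ac = (-10)^2 - 4(2)(10) = 100 - 80 = 20
Since discriminant = 20 > 0, there are two real roots.
x = (10 ± 2*sqrt(5)) / 4
Simplifying: x = (5 ± sqrt(5)) / 2
Numerically: x ≈ 3.6180 or x ≈ 1.3820

x = (5 + sqrt(5)) / 2 or x = (5 - sqrt(5)) / 2


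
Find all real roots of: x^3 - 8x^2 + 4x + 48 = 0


Let p(x) = x^3 - 8x^2 + 4x + 48. By the rational root theorem (leading coefficient 1), any rational root is an integer divisor of 48: try ±1, ±2, ... in turn.
Test x = 1: value = 45 ≠ 0.
Test x = -1: value = 35 ≠ 0.
Test x = 2: value = 32 ≠ 0.
Test x = -2: value = 0 ✓, so (x + 2) is a factor.
Synthetic division by (x + 2): bring down 1; 1(-2) - 8 = -10; (-10)(-2) + 4 = 24; 24(-2) + 48 = 0 → quotient x^2 - 10x + 24, remainder 0.
Solve the quadratic x^2 - 10x + 24 = 0: discriminant = (-10)^2 - 4(1)(24) = 100 - 96 = 4.
sqrt(4) = 2, so x = (10 ± 2)/2: x = 6 or x = 4.

x = -2, x = 4, x = 6


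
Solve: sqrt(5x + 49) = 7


Square both sides: 5x + 49 = 7^2 = 49
5x = 49 - 49 = 0
x = 0
Check: sqrt(5*0 + 49) = sqrt(49) = 7 ✓

x = 0


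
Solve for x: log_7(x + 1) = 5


Convert to exponential form: x + 1 = 7^5 = 16807
x = 16807 - 1 = 16806
Check: log_7(16806 + 1) = log_7(16807) = log_7(16807) = 5 ✓

x = 16806


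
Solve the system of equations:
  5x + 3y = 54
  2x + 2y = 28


Using Cramer's rule:
Determinant D = (5)(2) - (2)(3) = 10 - 6 = 4
Dx = (54)(2) - (28)(3) = 108 - 84 = 24
Dy = (5)(28) - (2)(54) = 140 - 108 = 32
x = Dx/D = 24/4 = 6
y = Dy/D = 32/4 = 8

x = 6, y = 8


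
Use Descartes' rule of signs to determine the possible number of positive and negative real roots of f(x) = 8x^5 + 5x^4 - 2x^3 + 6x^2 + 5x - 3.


Descartes' rule of signs:

For positive roots, count sign changes in f(x) = 8x^5 + 5x^4 - 2x^3 + 6x^2 + 5x - 3:
Signs of coefficients: +, +, -, +, +, -
Number of sign changes: 3
Possible positive real roots: 3, 1

For negative roots, examine f(-x) = -8x^5 + 5x^4 + 2x^3 + 6x^2 - 5x - 3:
Signs of coefficients: -, +, +, +, -, -
Number of sign changes: 2
Possible negative real roots: 2, 0

Positive roots: 3 or 1; Negative roots: 2 or 0


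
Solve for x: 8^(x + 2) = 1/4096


Express both sides with the same base.
1/4096 = 8^(-4)
Since the bases match, equate exponents: x + 2 = -4
So x = -4 - (2) = -6

x = -6


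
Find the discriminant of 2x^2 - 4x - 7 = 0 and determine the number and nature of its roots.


For ax^2 + bx + c = 0, discriminant D = b^2 - 4ac
Here a = 2, b = -4, c = -7
D = (-4)^2 - 4(2)(-7) = 16 + 56 = 72

D = 72 > 0 but not a perfect square
The equation has 2 distinct real irrational roots.

Discriminant = 72, 2 distinct real irrational roots


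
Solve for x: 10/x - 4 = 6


Subtract -4 from both sides: 10/x = 10
Multiply both sides by x: 10 = 10 * x
Divide by 10: x = 1

x = 1


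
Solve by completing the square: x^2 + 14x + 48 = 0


Start: x^2 + 14x + 48 = 0
Move constant: x^2 + 14x = -48
Half of 14 is 7, squared is 49
Add 49 to both sides: x^2 + 14x + 49 = 1
(x + 7)^2 = 1
x + 7 = ±1
x = -7 + 1 = -6 or x = -7 - 1 = -8

x = -8, x = -6


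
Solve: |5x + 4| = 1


An absolute value equation |expr| = 1 gives two cases:
Case 1: 5x + 4 = 1
  5x = -3, so x = -3/5
Case 2: 5x + 4 = -1
  5x = -5, so x = -1

x = -1, x = -3/5


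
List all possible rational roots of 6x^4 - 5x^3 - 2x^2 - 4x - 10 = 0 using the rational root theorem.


Rational root theorem: possible roots are ±p/q where:
  p divides the constant term (-10): p ∈ {1, 2, 5, 10}
  q divides the leading coefficient (6): q ∈ {1, 2, 3, 6}

All possible rational roots: -10, -5, -10/3, -5/2, -2, -5/3, -1, -5/6, -2/3, -1/2, -1/3, -1/6, 1/6, 1/3, 1/2, 2/3, 5/6, 1, 5/3, 2, 5/2, 10/3, 5, 10

-10, -5, -10/3, -5/2, -2, -5/3, -1, -5/6, -2/3, -1/2, -1/3, -1/6, 1/6, 1/3, 1/2, 2/3, 5/6, 1, 5/3, 2, 5/2, 10/3, 5, 10


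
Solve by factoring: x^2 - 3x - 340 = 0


We need two numbers that multiply to -340 and add to -3.
Those numbers are -20 and 17 (since (-20) * 17 = -340 and (-20) + 17 = -3).
So x^2 - 3x - 340 = (x - 20)(x + 17) = 0
Setting each factor to zero: x = 20 or x = -17

x = -17, x = 20


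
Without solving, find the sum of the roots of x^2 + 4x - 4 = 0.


By Vieta's formulas for ax^2 + bx + c = 0:
  Sum of roots = -b/a
  Product of roots = c/a

Here a = 1, b = 4, c = -4
Sum = -(4)/1 = -4
Product = -4/1 = -4

Sum = -4


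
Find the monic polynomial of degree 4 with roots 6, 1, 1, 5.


A monic polynomial with roots 6, 1, 1, 5 is:
p(x) = (x - 6)(x - 1)(x - 1)(x - 5)
After multiplying by (x - 6): x - 6
After multiplying by (x - 1): x^2 - 7x + 6
After multiplying by (x - 1): x^3 - 8x^2 + 13x - 6
After multiplying by (x - 5): x^4 - 13x^3 + 53x^2 - 71x + 30

x^4 - 13x^3 + 53x^2 - 71x + 30


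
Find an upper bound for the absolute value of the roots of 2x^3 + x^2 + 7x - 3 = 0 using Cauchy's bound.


Cauchy's bound: all roots r satisfy |r| <= 1 + max(|a_i/a_n|) for i = 0,...,n-1
where a_n is the leading coefficient.

Coefficients: [2, 1, 7, -3]
Leading coefficient a_n = 2
Ratios |a_i/a_n|: 1/2, 7/2, 3/2
Maximum ratio: 7/2
Cauchy's bound: |r| <= 1 + 7/2 = 9/2

Upper bound = 9/2


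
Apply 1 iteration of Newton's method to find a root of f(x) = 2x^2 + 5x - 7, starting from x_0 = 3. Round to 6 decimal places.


Newton's method: x_(n+1) = x_n - f(x_n)/f'(x_n)
f(x) = 2x^2 + 5x - 7
f'(x) = 4x + 5

Iteration 1:
  f(3.000000) = 26.000000
  f'(3.000000) = 17.000000
  x_1 = 3.000000 - (26.000000)/(17.000000) = 1.470588

x_1 = 1.470588


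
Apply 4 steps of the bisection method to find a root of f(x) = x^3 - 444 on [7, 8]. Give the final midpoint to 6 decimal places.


f(x) = x^3 - 444
f(7) = -101 < 0
f(8) = 68 > 0

Step 1: midpoint = (7.000000 + 8.000000)/2 = 7.500000
  f(7.500000) = -22.125000
  f(mid) < 0, so root is in [7.500000, 8.000000]

Step 2: midpoint = (7.500000 + 8.000000)/2 = 7.750000
  f(7.750000) = 21.484375
  f(mid) > 0, so root is in [7.500000, 7.750000]

Step 3: midpoint = (7.500000 + 7.750000)/2 = 7.625000
  f(7.625000) = -0.677734
  f(mid) < 0, so root is in [7.625000, 7.750000]

Step 4: midpoint = (7.625000 + 7.750000)/2 = 7.687500
  f(7.687500) = 10.313232
  f(mid) > 0, so root is in [7.625000, 7.687500]

midpoint = 7.687500


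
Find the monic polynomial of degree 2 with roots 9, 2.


A monic polynomial with roots 9, 2 is:
p(x) = (x - 9)(x - 2)
After multiplying by (x - 9): x - 9
After multiplying by (x - 2): x^2 - 11x + 18

x^2 - 11x + 18


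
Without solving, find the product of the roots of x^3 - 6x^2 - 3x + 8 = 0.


By Vieta's formulas for x^3 + bx^2 + cx + d = 0:
  r1 + r2 + r3 = -b/a = 6
  r1*r2 + r1*r3 + r2*r3 = c/a = -3
  r1*r2*r3 = -d/a = -8


Product = -8


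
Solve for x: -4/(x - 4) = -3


Multiply both sides by (x - 4): -4 = -3(x - 4)
Distribute: -4 = -3x + 12
-3x = -4 - 12 = -16
x = 16/3

x = 16/3


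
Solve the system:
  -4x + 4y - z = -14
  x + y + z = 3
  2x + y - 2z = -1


Using Cramer's rule. Expand each determinant along the first row.
D  = (-4)*[1*(-2) - 1*1] - 4*[1*(-2) - 1*2] + (-1)*[1*1 - 1*2]
  = (-4)*(-3) - 4*(-4) + (-1)*(-1) = 29
Dx = (-14)*[1*(-2) - 1*1] - 4*[3*(-2) - 1*(-1)] + (-1)*[3*1 - 1*(-1)]
  = (-14)*(-3) - 4*(-5) + (-1)*(4) = 58
Dy = (-4)*[3*(-2) - 1*(-1)] - (-14)*[1*(-2) - 1*2] + (-1)*[1*(-1) - 3*2]
  = (-4)*(-5) - (-14)*(-4) + (-1)*(-7) = -29
Dz = (-4)*[1*(-1) - 3*1] - 4*[1*(-1) - 3*2] + (-14)*[1*1 - 1*2]
  = (-4)*(-4) - 4*(-7) + (-14)*(-1) = 58
x = Dx/D = 58/29 = 2, y = Dy/D = -29/29 = -1, z = Dz/D = 58/29 = 2
Check eq1: (-4)(2) + (4)(-1) + (-1)(2) = -14 = -14 ✓
Check eq2: (1)(2) + (1)(-1) + (1)(2) = 3 = 3 ✓
Check eq3: (2)(2) + (1)(-1) + (-2)(2) = -1 = -1 ✓

x = 2, y = -1, z = 2


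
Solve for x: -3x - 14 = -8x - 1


Starting with: -3x - 14 = -8x - 1
Move all x terms to left: (-3 + 8)x = -1 + 14
Simplify: 5x = 13
Divide both sides by 5: x = 13/5

x = 13/5


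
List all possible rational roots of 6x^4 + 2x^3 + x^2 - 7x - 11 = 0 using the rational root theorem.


Rational root theorem: possible roots are ±p/q where:
  p divides the constant term (-11): p ∈ {1, 11}
  q divides the leading coefficient (6): q ∈ {1, 2, 3, 6}

All possible rational roots: -11, -11/2, -11/3, -11/6, -1, -1/2, -1/3, -1/6, 1/6, 1/3, 1/2, 1, 11/6, 11/3, 11/2, 11

-11, -11/2, -11/3, -11/6, -1, -1/2, -1/3, -1/6, 1/6, 1/3, 1/2, 1, 11/6, 11/3, 11/2, 11


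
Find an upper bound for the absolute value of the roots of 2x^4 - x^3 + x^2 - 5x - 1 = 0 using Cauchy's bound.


Cauchy's bound: all roots r satisfy |r| <= 1 + max(|a_i/a_n|) for i = 0,...,n-1
where a_n is the leading coefficient.

Coefficients: [2, -1, 1, -5, -1]
Leading coefficient a_n = 2
Ratios |a_i/a_n|: 1/2, 1/2, 5/2, 1/2
Maximum ratio: 5/2
Cauchy's bound: |r| <= 1 + 5/2 = 7/2

Upper bound = 7/2


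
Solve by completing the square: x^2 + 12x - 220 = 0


Start: x^2 + 12x - 220 = 0
Move constant: x^2 + 12x = 220
Half of 12 is 6, squared is 36
Add 36 to both sides: x^2 + 12x + 36 = 256
(x + 6)^2 = 256
x + 6 = ±16
x = -6 + 16 = 10 or x = -6 - 16 = -22

x = -22, x = 10


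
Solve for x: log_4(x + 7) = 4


Convert to exponential form: x + 7 = 4^4 = 256
x = 256 - 7 = 249
Check: log_4(249 + 7) = log_4(256) = log_4(256) = 4 ✓

x = 249


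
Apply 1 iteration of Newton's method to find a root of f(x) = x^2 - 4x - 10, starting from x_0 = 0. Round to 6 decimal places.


Newton's method: x_(n+1) = x_n - f(x_n)/f'(x_n)
f(x) = x^2 - 4x - 10
f'(x) = 2x - 4

Iteration 1:
  f(0.000000) = -10.000000
  f'(0.000000) = -4.000000
  x_1 = 0.000000 - (-10.000000)/(-4.000000) = -2.500000

x_1 = -2.500000


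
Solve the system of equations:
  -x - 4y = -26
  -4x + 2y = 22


Using Cramer's rule:
Determinant D = (-1)(2) - (-4)(-4) = -2 - 16 = -18
Dx = (-26)(2) - (22)(-4) = -52 + 88 = 36
Dy = (-1)(22) - (-4)(-26) = -22 - 104 = -126
x = Dx/D = 36/-18 = -2
y = Dy/D = -126/-18 = 7

x = -2, y = 7


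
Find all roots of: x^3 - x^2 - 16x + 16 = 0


Let p(x) = x^3 - x^2 - 16x + 16. By the rational root theorem (leading coefficient 1), any rational root is an integer divisor of 16: try ±1, ±2, ... in turn.
Test x = 1: value = 0 ✓, so (x - 1) is a factor.
Synthetic division by (x - 1): bring down 1; 1(1) - 1 = 0; 0(1) - 16 = -16; (-16)(1) + 16 = 0 → quotient x^2 - 16, remainder 0.
Solve the quadratic x^2 - 16 = 0: discriminant = 0^2 - 4(1)(-16) = 0 + 64 = 64.
sqrt(64) = 8, so x = (0 ± 8)/2: x = 4 or x = -4.
Collecting all roots found:

x = -4, x = 1, x = 4


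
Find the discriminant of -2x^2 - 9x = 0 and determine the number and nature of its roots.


For ax^2 + bx + c = 0, discriminant D = b^2 - 4ac
Here a = -2, b = -9, c = 0
D = (-9)^2 - 4(-2)(0) = 81 - 0 = 81

D = 81 > 0 and is a perfect square (sqrt = 9)
The equation has 2 distinct real rational roots.

Discriminant = 81, 2 distinct real rational roots


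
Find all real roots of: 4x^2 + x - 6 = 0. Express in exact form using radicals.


Using the quadratic formula: x = (-b ± sqrt(b^2 - 4ac)) / (2a)
Here a = 4, b = 1, c = -6
Discriminant = b^2 - 4ac = 1^2 - 4(4)(-6) = 1 + 96 = 97
Since discriminant = 97 > 0, there are two real roots.
x = (-1 ± sqrt(97)) / 8
Numerically: x ≈ 1.1061 or x ≈ -1.3561

x = (-1 + sqrt(97)) / 8 or x = (-1 - sqrt(97)) / 8


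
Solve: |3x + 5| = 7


An absolute value equation |expr| = 7 gives two cases:
Case 1: 3x + 5 = 7
  3x = 2, so x = 2/3
Case 2: 3x + 5 = -7
  3x = -12, so x = -4

x = -4, x = 2/3


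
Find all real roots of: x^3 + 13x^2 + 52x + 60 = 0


Let p(x) = x^3 + 13x^2 + 52x + 60. By the rational root theorem (leading coefficient 1), any rational root is an integer divisor of 60: try ±1, ±2, ... in turn.
Test x = 1: value = 126 ≠ 0.
Test x = -1: value = 20 ≠ 0.
Test x = 2: value = 224 ≠ 0.
Test x = -2: value = 0 ✓, so (x + 2) is a factor.
Synthetic division by (x + 2): bring down 1; 1(-2) + 13 = 11; 11(-2) + 52 = 30; 30(-2) + 60 = 0 → quotient x^2 + 11x + 30, remainder 0.
Solve the quadratic x^2 + 11x + 30 = 0: discriminant = 11^2 - 4(1)(30) = 121 - 120 = 1.
sqrt(1) = 1, so x = (-11 ± 1)/2: x = -5 or x = -6.

x = -6, x = -5, x = -2


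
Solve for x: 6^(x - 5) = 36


Express both sides with the same base.
36 = 6^2
Since the bases match, equate exponents: x - 5 = 2
So x = 2 - (-5) = 7

x = 7


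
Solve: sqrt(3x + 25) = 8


Square both sides: 3x + 25 = 8^2 = 64
3x = 64 - 25 = 39
x = 13
Check: sqrt(3*13 + 25) = sqrt(64) = 8 ✓

x = 13


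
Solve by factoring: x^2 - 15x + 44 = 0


We need two numbers that multiply to 44 and add to -15.
Those numbers are -11 and -4 (since (-11) * (-4) = 44 and (-11) + (-4) = -15).
So x^2 - 15x + 44 = (x - 11)(x - 4) = 0
Setting each factor to zero: x = 11 or x = 4

x = 4, x = 11


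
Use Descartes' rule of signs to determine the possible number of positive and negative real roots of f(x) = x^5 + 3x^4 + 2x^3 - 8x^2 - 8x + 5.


Descartes' rule of signs:

For positive roots, count sign changes in f(x) = x^5 + 3x^4 + 2x^3 - 8x^2 - 8x + 5:
Signs of coefficients: +, +, +, -, -, +
Number of sign changes: 2
Possible positive real roots: 2, 0

For negative roots, examine f(-x) = -x^5 + 3x^4 - 2x^3 - 8x^2 + 8x + 5:
Signs of coefficients: -, +, -, -, +, +
Number of sign changes: 3
Possible negative real roots: 3, 1

Positive roots: 2 or 0; Negative roots: 3 or 1


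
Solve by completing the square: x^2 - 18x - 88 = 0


Start: x^2 - 18x - 88 = 0
Move constant: x^2 - 18x = 88
Half of -18 is -9, squared is 81
Add 81 to both sides: x^2 - 18x + 81 = 169
(x - 9)^2 = 169
x - 9 = ±13
x = 9 + 13 = 22 or x = 9 - 13 = -4

x = -4, x = 22


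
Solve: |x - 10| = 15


An absolute value equation |expr| = 15 gives two cases:
Case 1: x - 10 = 15
  x = 25, so x = 25
Case 2: x - 10 = -15
  x = -5, so x = -5

x = -5, x = 25


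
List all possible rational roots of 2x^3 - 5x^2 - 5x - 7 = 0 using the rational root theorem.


Rational root theorem: possible roots are ±p/q where:
  p divides the constant term (-7): p ∈ {1, 7}
  q divides the leading coefficient (2): q ∈ {1, 2}

All possible rational roots: -7, -7/2, -1, -1/2, 1/2, 1, 7/2, 7

-7, -7/2, -1, -1/2, 1/2, 1, 7/2, 7


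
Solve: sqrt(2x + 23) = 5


Square both sides: 2x + 23 = 5^2 = 25
2x = 25 - 23 = 2
x = 1
Check: sqrt(2*1 + 23) = sqrt(25) = 5 ✓

x = 1


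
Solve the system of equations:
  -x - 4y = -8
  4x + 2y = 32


Using Cramer's rule:
Determinant D = (-1)(2) - (4)(-4) = -2 + 16 = 14
Dx = (-8)(2) - (32)(-4) = -16 + 128 = 112
Dy = (-1)(32) - (4)(-8) = -32 + 32 = 0
x = Dx/D = 112/14 = 8
y = Dy/D = 0/14 = 0

x = 8, y = 0


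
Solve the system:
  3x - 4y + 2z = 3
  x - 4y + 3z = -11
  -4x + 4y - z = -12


Using Cramer's rule. Expand each determinant along the first row.
D  = 3*[(-4)*(-1) - 3*4] - (-4)*[1*(-1) - 3*(-4)] + 2*[1*4 - (-4)*(-4)]
  = 3*(-8) - (-4)*(11) + 2*(-12) = -4
Dx = 3*[(-4)*(-1) - 3*4] - (-4)*[(-11)*(-1) - 3*(-12)] + 2*[(-11)*4 - (-4)*(-12)]
  = 3*(-8) - (-4)*(47) + 2*(-92) = -20
Dy = 3*[(-11)*(-1) - 3*(-12)] - 3*[1*(-1) - 3*(-4)] + 2*[1*(-12) - (-11)*(-4)]
  = 3*(47) - 3*(11) + 2*(-56) = -4
Dz = 3*[(-4)*(-12) - (-11)*4] - (-4)*[1*(-12) - (-11)*(-4)] + 3*[1*4 - (-4)*(-4)]
  = 3*(92) - (-4)*(-56) + 3*(-12) = 16
x = Dx/D = -20/-4 = 5, y = Dy/D = -4/-4 = 1, z = Dz/D = 16/-4 = -4
Check eq1: (3)(5) + (-4)(1) + (2)(-4) = 3 = 3 ✓
Check eq2: (1)(5) + (-4)(1) + (3)(-4) = -11 = -11 ✓
Check eq3: (-4)(5) + (4)(1) + (-1)(-4) = -12 = -12 ✓

x = 5, y = 1, z = -4
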